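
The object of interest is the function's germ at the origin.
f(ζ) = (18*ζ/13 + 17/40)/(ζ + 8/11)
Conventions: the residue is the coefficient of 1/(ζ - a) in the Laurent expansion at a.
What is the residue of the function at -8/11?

At the order-1 pole -8/11 set g(ζ) = (ζ - (-8/11))*f(ζ) = 18*ζ/13 + 17/40.
Simple pole: residue = g(a) at a = -8/11, which is -3329/5720.

The residue is -3329/5720.


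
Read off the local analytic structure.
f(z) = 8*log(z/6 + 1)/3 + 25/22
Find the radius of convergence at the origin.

Branch term (8/3)*log(1 - z/(-6)): its argument vanishes at z = -6, a logarithmic branch point, modulus 6.
The radius of convergence is the smallest modulus among the singular points: 6.

The radius of convergence is 6.


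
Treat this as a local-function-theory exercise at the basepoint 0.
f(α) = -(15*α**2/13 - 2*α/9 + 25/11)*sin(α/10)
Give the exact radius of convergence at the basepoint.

The radius of convergence is infinite.

The factor -sin(α/10) is entire and contributes no finite singular point.
The polynomial part has no poles.
No finite singular points: the Taylor series at 0 converges everywhere.


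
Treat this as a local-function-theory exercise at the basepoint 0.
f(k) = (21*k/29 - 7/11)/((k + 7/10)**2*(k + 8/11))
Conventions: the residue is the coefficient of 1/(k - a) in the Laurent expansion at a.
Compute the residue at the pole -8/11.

The residue is -408100/261.

At the order-1 pole -8/11 set g(k) = (k - (-8/11))*f(k) = (21*k/29 - 7/11)/(k + 7/10)**2.
Simple pole: residue = g(a) at a = -8/11, which is -408100/261.


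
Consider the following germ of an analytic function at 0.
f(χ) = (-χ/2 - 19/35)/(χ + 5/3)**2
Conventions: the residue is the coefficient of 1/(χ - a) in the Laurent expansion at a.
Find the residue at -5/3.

At the order-2 pole -5/3 set g(χ) = (χ - (-5/3))^2*f(χ) = -χ/2 - 19/35.
Order-2 pole: residue = g'(a); g'(-5/3) = -1/2, so the residue is -1/2.

The residue is -1/2.


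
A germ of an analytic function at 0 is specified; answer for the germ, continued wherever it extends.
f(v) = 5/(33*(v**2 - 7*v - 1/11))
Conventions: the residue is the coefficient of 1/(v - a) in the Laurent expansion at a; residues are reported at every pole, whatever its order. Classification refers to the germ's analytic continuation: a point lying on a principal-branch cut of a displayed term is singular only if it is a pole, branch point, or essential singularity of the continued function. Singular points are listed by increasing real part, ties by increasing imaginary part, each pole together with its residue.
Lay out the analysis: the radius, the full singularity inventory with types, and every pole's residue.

Radius of convergence at 0: -7/2 + (1/22)*sqrt(5973).
At 7/2 - (1/22)*sqrt(5973): a pole of order 1; residue -(5/17919)*sqrt(5973).
At 7/2 + (1/22)*sqrt(5973): a pole of order 1; residue (5/17919)*sqrt(5973).

Denominator factor (v**2 - 7*v - 1/11): discriminant 543/11, real irrational roots 7/2 + (1/22)*sqrt(5973) and 7/2 - (1/22)*sqrt(5973); poles of order 1, moduli 7/2 + (1/22)*sqrt(5973) and -7/2 + (1/22)*sqrt(5973).
The radius of convergence is the smallest modulus among the singular points: -7/2 + (1/22)*sqrt(5973).
The factor v**2 - 7*v - 1/11 splits as (v - a)(v - a') with a = 7/2 - (1/22)*sqrt(5973), a' = 7/2 + (1/22)*sqrt(5973). At the order-1 pole a set g(v) = (v - a)*f(v) = [5/33] / (v - a').
Simple pole: residue = g(a) at a = 7/2 - (1/22)*sqrt(5973), which is -(5/17919)*sqrt(5973).
The factor v**2 - 7*v - 1/11 splits as (v - a)(v - a') with a = 7/2 + (1/22)*sqrt(5973), a' = 7/2 - (1/22)*sqrt(5973). At the order-1 pole a set g(v) = (v - a)*f(v) = [5/33] / (v - a').
Simple pole: residue = g(a) at a = 7/2 + (1/22)*sqrt(5973), which is (5/17919)*sqrt(5973).
List the singular points by increasing real part (a conjugate pair: the negative imaginary part first).


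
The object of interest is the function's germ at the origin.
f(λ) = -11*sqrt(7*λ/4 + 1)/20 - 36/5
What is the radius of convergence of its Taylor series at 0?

Branch term (-11/20)*sqrt(1 - λ/(-4/7)): its argument vanishes at λ = -4/7, a square-root branch point, modulus 4/7.
The radius of convergence is the smallest modulus among the singular points: 4/7.

The radius of convergence is 4/7.


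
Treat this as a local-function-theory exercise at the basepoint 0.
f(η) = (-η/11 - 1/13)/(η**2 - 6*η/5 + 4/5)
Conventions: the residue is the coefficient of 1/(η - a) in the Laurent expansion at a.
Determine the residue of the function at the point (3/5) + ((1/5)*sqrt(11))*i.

The factor η**2 - 6*η/5 + 4/5 splits as (η - a)(η - a') with a = (3/5) + ((1/5)*sqrt(11))*i, a' = (3/5) - ((1/5)*sqrt(11))*i. At the order-1 pole a set g(η) = (η - a)*f(η) = [-η/11 - 1/13] / (η - a').
Simple pole: residue = g(a) at a = (3/5) + ((1/5)*sqrt(11))*i, which is (-1/22) + ((47/1573)*sqrt(11))*i.

The residue is (-1/22) + ((47/1573)*sqrt(11))*i.


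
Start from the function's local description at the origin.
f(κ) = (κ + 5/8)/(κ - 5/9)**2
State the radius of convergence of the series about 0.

The radius of convergence is 5/9.

Denominator factor (κ - 5/9)^2: pole of order 2 at 5/9, modulus 5/9.
The radius of convergence is the smallest modulus among the singular points: 5/9.


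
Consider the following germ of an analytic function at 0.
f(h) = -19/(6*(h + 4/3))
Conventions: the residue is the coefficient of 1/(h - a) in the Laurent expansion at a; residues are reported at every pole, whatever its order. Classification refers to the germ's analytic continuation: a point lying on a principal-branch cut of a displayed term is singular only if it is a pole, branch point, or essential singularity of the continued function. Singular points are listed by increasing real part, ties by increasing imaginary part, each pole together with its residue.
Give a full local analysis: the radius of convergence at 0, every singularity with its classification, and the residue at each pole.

Radius of convergence at 0: 4/3.
At -4/3: a pole of order 1; residue -19/6.

Denominator factor (h + 4/3): pole of order 1 at -4/3, modulus 4/3.
The radius of convergence is the smallest modulus among the singular points: 4/3.
At the order-1 pole -4/3 set g(h) = (h - (-4/3))*f(h) = -19/6.
Simple pole: residue = g(a) at a = -4/3, which is -19/6.


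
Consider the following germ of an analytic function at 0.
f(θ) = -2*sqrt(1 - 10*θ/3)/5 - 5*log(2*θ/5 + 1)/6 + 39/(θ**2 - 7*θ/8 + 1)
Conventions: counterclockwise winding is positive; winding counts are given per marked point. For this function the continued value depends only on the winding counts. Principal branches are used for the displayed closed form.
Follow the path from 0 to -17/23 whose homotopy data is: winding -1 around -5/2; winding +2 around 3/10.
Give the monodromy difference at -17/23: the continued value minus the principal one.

The rational part is single-valued and drops out of the difference; each branch term changes only by its own monodromy.
(-2/5)*sqrt(1 - θ/(3/10)): winding +2 is even, the square root returns to the same sheet, contribution 0.
(-5/6)*log(1 - θ/(-5/2)): each positive loop around -5/2 adds 2*pi*i to the log, so winding -1 contributes (-5/6)*(-1)*2*pi*i = (5/3)*pi*i.
Summing the contributions at θ = -17/23 gives (5/3)*pi*i.

Continued minus principal equals (5/3)*pi*i.


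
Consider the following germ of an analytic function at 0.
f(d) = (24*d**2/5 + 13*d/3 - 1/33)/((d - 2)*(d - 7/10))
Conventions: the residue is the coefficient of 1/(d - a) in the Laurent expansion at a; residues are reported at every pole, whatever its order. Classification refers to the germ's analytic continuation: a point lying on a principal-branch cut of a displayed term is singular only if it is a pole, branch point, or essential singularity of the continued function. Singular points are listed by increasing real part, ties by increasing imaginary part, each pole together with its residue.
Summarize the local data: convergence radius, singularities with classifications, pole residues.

Radius of convergence at 0: 7/10.
At 7/10: a pole of order 1; residue -44179/10725.
At 2: a pole of order 1; residue 3062/143.

Denominator factor (d - 7/10): pole of order 1 at 7/10, modulus 7/10.
Denominator factor (d - 2): pole of order 1 at 2, modulus 2.
The radius of convergence is the smallest modulus among the singular points: 7/10.
At the order-1 pole 7/10 set g(d) = (d - (7/10))*f(d) = (24*d**2/5 + 13*d/3 - 1/33)/(d - 2).
Simple pole: residue = g(a) at a = 7/10, which is -44179/10725.
At the order-1 pole 2 set g(d) = (d - (2))*f(d) = (24*d**2/5 + 13*d/3 - 1/33)/(d - 7/10).
Simple pole: residue = g(a) at a = 2, which is 3062/143.
List the singular points by increasing real part (a conjugate pair: the negative imaginary part first).


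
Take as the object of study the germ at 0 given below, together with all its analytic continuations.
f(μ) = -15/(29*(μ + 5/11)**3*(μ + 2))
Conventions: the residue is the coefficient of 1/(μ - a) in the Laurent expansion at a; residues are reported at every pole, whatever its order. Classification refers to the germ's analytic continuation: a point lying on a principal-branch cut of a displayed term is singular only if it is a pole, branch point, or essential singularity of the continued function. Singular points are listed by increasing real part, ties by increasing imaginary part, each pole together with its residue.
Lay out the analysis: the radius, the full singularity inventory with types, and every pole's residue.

Denominator factor (μ + 5/11)^3: pole of order 3 at -5/11, modulus 5/11.
Denominator factor (μ + 2): pole of order 1 at -2, modulus 2.
The radius of convergence is the smallest modulus among the singular points: 5/11.
At the order-1 pole -2 set g(μ) = (μ - (-2))*f(μ) = -15/(29*(μ + 5/11)**3).
Simple pole: residue = g(a) at a = -2, which is 19965/142477.
At the order-3 pole -5/11 set g(μ) = (μ - (-5/11))^3*f(μ) = -15/(29*(μ + 2)).
Order-3 pole: residue = g''(a)/2; g''(-5/11) = -39930/142477, so the residue is -19965/142477.
List the singular points by increasing real part (a conjugate pair: the negative imaginary part first).

Radius of convergence at 0: 5/11.
At -2: a pole of order 1; residue 19965/142477.
At -5/11: a pole of order 3; residue -19965/142477.


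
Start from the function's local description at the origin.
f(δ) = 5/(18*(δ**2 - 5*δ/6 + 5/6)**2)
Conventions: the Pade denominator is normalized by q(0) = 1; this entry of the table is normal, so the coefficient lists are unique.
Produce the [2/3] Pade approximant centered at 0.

The Pade approximant has numerator coefficients [2/5, 8/5, 24/25]; denominator coefficients [1, 2, -11/5, 32/5].

Taylor coefficients needed (expand at 0): a_0 = 2/5, a_1 = 4/5, a_2 = 6/25, a_3 = -32/25, a_4 = -254/125, a_5 = -36/125.
Write the denominator as Q(δ) = 1 + q1*δ + q2*δ^2 + q3*δ^3. Requiring Q*f - P = O(δ^6) with deg P <= 2 kills the coefficients of δ^3..δ^5 in Q*f:
  δ^3: a_3 + q1*a_2 + q2*a_1 + q3*a_0 = 0, i.e. -32/25 + (6/25)*q1 + (4/5)*q2 + (2/5)*q3 = 0.
  δ^4: a_4 + q1*a_3 + q2*a_2 + q3*a_1 = 0, i.e. -254/125 + (-32/25)*q1 + (6/25)*q2 + (4/5)*q3 = 0.
  δ^5: a_5 + q1*a_4 + q2*a_3 + q3*a_2 = 0, i.e. -36/125 + (-254/125)*q1 + (-32/25)*q2 + (6/25)*q3 = 0.
Solving this linear system: q1 = 2, q2 = -11/5, q3 = 32/5.
The numerator is Q*f truncated at degree 2: P0 = a_0 = 2/5; P1 = a_1 + q1*a_0 = 8/5; P2 = a_2 + q1*a_1 + q2*a_0 = 24/25.


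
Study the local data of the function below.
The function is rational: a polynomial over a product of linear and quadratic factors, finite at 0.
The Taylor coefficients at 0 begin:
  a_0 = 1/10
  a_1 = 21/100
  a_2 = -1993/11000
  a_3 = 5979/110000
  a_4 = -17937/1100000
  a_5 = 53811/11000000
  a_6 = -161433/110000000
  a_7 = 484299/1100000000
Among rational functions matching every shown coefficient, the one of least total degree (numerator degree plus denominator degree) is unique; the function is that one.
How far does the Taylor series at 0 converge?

No rational of total degree below 3 reproduces all 8 coefficients; solving the [2/1] Pade equations on them gives f(μ) = (-13*μ**2/33 + 4*μ/5 + 1/3)/(μ + 10/3), whose expansion matches every shown term.
Denominator factor (μ + 10/3): pole of order 1 at -10/3, modulus 10/3.
The radius of convergence is the smallest modulus among the singular points: 10/3.

The radius of convergence is 10/3.


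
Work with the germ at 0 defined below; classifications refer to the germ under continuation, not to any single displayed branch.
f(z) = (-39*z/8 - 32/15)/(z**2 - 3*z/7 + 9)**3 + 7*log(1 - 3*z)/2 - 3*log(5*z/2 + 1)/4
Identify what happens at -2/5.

The term (-3/4)*log(1 - z/(-2/5)) has argument 1 - -2/5/(-2/5) = 0 at -2/5: a logarithmic (infinitely-sheeted) branch point; the remaining terms are analytic or single-valued there.

The point is a logarithmic branch point.


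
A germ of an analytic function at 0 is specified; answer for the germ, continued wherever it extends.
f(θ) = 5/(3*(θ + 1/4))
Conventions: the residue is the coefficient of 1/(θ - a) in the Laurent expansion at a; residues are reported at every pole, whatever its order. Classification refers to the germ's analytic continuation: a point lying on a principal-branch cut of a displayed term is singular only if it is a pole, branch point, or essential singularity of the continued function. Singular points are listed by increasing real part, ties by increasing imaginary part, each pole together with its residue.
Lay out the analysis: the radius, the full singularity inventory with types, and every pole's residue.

Denominator factor (θ + 1/4): pole of order 1 at -1/4, modulus 1/4.
The radius of convergence is the smallest modulus among the singular points: 1/4.
At the order-1 pole -1/4 set g(θ) = (θ - (-1/4))*f(θ) = 5/3.
Simple pole: residue = g(a) at a = -1/4, which is 5/3.

Radius of convergence at 0: 1/4.
At -1/4: a pole of order 1; residue 5/3.


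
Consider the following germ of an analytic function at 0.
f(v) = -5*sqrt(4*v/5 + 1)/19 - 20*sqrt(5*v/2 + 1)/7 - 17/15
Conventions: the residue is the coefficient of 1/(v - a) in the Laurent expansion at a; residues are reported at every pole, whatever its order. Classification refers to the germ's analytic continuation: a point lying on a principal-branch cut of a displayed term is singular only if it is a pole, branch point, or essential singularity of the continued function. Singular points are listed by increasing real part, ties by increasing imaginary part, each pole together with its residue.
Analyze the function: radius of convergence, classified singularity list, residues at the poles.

Branch term (-20/7)*sqrt(1 - v/(-2/5)): its argument vanishes at v = -2/5, a square-root branch point, modulus 2/5.
Branch term (-5/19)*sqrt(1 - v/(-5/4)): its argument vanishes at v = -5/4, a square-root branch point, modulus 5/4.
The radius of convergence is the smallest modulus among the singular points: 2/5.
List the singular points by increasing real part (a conjugate pair: the negative imaginary part first).

Radius of convergence at 0: 2/5.
At -5/4: an algebraic (square-root) branch point.
At -2/5: an algebraic (square-root) branch point.


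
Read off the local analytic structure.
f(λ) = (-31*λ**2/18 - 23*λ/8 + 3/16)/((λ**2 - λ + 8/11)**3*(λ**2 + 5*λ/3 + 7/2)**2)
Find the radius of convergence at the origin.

The radius of convergence is (2/11)*sqrt(22).

Denominator factor (λ**2 + 5*λ/3 + 7/2)^2: discriminant -101/9, complex-conjugate roots (-5/6) + ((1/6)*sqrt(101))*i and (-5/6) - ((1/6)*sqrt(101))*i; poles of order 2, moduli (1/2)*sqrt(14) and (1/2)*sqrt(14).
Denominator factor (λ**2 - λ + 8/11)^3: discriminant -21/11, complex-conjugate roots (1/2) + ((1/22)*sqrt(231))*i and (1/2) - ((1/22)*sqrt(231))*i; poles of order 3, moduli (2/11)*sqrt(22) and (2/11)*sqrt(22).
The radius of convergence is the smallest modulus among the singular points: (2/11)*sqrt(22).


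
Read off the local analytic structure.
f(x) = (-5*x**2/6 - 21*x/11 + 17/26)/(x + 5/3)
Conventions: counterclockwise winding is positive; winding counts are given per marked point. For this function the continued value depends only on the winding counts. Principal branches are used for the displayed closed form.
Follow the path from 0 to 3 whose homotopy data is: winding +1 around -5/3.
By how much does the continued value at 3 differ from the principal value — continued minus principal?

The function is rational, hence single-valued: continuing it around any pole returns the same value, so the difference is 0.

Continued minus principal equals 0.


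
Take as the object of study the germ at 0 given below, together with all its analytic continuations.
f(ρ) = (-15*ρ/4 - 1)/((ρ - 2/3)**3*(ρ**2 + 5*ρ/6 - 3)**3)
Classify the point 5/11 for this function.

The point is a regular point.

Denominator factors: ρ - 2/3 = -7/33 at ρ = 5/11; ρ**2 + 5*ρ/6 - 3 = -1753/726 at ρ = 5/11 — none vanishes.
So the germ continues analytically to 5/11.


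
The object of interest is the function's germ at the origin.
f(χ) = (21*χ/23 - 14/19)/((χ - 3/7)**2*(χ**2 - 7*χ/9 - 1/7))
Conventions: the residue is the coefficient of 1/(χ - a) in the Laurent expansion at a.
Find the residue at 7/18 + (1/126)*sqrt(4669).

The factor χ**2 - 7*χ/9 - 1/7 splits as (χ - a)(χ - a') with a = 7/18 + (1/126)*sqrt(4669), a' = 7/18 - (1/126)*sqrt(4669). At the order-1 pole a set g(χ) = (χ - a)*f(χ) = [(21*χ/23 - 14/19)/(χ - 3/7)**2] / (χ - a').
Simple pole: residue = g(a) at a = 7/18 + (1/126)*sqrt(4669), which is 1131557/808013 - (7781984/538944671)*sqrt(4669).

The residue is 1131557/808013 - (7781984/538944671)*sqrt(4669).


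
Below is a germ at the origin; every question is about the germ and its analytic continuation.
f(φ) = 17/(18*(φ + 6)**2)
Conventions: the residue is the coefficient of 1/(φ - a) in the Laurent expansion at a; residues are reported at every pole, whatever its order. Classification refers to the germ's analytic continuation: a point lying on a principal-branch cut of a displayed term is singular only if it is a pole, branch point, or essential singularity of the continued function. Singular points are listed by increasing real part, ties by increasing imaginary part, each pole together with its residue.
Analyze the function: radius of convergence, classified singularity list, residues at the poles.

Denominator factor (φ + 6)^2: pole of order 2 at -6, modulus 6.
The radius of convergence is the smallest modulus among the singular points: 6.
At the order-2 pole -6 set g(φ) = (φ - (-6))^2*f(φ) = 17/18.
Order-2 pole: residue = g'(a); g'(-6) = 0, so the residue is 0.

Radius of convergence at 0: 6.
At -6: a pole of order 2; residue 0.


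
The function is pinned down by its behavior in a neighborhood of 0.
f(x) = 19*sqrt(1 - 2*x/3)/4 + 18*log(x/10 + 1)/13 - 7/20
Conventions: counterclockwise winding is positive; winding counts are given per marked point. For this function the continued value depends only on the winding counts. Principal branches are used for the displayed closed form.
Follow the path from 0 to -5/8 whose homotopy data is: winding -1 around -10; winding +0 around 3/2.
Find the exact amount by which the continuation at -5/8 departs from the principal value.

Continued minus principal equals -(36/13)*pi*i.

The rational part is single-valued and drops out of the difference; each branch term changes only by its own monodromy.
(18/13)*log(1 - x/(-10)): each positive loop around -10 adds 2*pi*i to the log, so winding -1 contributes (18/13)*(-1)*2*pi*i = -(36/13)*pi*i.
(19/4)*sqrt(1 - x/(3/2)): winding +0 is even, the square root returns to the same sheet, contribution 0.
Summing the contributions at x = -5/8 gives -(36/13)*pi*i.


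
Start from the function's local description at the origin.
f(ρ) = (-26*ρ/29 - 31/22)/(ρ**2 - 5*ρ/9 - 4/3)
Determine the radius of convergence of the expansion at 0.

The radius of convergence is -5/18 + (1/18)*sqrt(457).

Denominator factor (ρ**2 - 5*ρ/9 - 4/3): discriminant 457/81, real irrational roots 5/18 + (1/18)*sqrt(457) and 5/18 - (1/18)*sqrt(457); poles of order 1, moduli 5/18 + (1/18)*sqrt(457) and -5/18 + (1/18)*sqrt(457).
The radius of convergence is the smallest modulus among the singular points: -5/18 + (1/18)*sqrt(457).


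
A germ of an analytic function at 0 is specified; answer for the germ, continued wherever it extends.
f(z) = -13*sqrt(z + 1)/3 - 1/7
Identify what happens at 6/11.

The point is a regular point.

There is no denominator, hence no pole anywhere.
Branch term sqrt(1 - z/(-1)): argument at 6/11 is 17/11, nonzero, so 6/11 is not its branch point (a point on a principal cut is still regular for the continued germ).
So the germ continues analytically to 6/11.


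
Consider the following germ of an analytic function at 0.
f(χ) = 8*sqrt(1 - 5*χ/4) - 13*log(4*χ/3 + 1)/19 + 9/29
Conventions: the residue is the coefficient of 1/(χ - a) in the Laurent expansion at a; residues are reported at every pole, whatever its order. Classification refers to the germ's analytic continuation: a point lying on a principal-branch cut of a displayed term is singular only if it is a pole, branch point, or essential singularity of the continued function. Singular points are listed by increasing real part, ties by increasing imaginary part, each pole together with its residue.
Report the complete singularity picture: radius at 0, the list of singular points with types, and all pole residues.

Radius of convergence at 0: 3/4.
At -3/4: a logarithmic branch point.
At 4/5: an algebraic (square-root) branch point.

Branch term (8)*sqrt(1 - χ/(4/5)): its argument vanishes at χ = 4/5, a square-root branch point, modulus 4/5.
Branch term (-13/19)*log(1 - χ/(-3/4)): its argument vanishes at χ = -3/4, a logarithmic branch point, modulus 3/4.
The radius of convergence is the smallest modulus among the singular points: 3/4.
List the singular points by increasing real part (a conjugate pair: the negative imaginary part first).


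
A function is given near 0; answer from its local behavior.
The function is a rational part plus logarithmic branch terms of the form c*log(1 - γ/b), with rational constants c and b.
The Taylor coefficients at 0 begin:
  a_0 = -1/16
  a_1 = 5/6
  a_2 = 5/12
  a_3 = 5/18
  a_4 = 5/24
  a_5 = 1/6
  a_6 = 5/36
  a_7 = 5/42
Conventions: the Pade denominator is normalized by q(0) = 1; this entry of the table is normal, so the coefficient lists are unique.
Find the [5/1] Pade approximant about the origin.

The Pade approximant has numerator coefficients [-1/16, 85/96, -5/18, -5/72, -5/216, -1/144]; denominator coefficients [1, -5/6].

Taylor coefficients needed (read off): a_0 = -1/16, a_1 = 5/6, a_2 = 5/12, a_3 = 5/18, a_4 = 5/24, a_5 = 1/6, a_6 = 5/36.
Write the denominator as Q(γ) = 1 + q1*γ. Requiring Q*f - P = O(γ^7) with deg P <= 5 kills the coefficients of γ^6..γ^6 in Q*f:
  γ^6: a_6 + q1*a_5 = 0, i.e. 5/36 + (1/6)*q1 = 0.
Solving this linear system: q1 = -5/6.
The numerator is Q*f truncated at degree 5: P0 = a_0 = -1/16; P1 = a_1 + q1*a_0 = 85/96; P2 = a_2 + q1*a_1 = -5/18; P3 = a_3 + q1*a_2 = -5/72; P4 = a_4 + q1*a_3 = -5/216; P5 = a_5 + q1*a_4 = -1/144.


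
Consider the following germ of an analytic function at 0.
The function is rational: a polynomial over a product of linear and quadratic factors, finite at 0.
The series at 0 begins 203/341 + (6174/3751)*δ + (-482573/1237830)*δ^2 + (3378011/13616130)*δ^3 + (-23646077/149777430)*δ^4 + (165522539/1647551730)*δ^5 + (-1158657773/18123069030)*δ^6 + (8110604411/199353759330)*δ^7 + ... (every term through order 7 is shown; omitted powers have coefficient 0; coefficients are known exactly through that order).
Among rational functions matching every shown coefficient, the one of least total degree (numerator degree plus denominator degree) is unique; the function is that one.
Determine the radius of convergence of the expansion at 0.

No rational of total degree below 3 reproduces all 8 coefficients; solving the [2/1] Pade equations on them gives f(δ) = (31*δ**2/30 + 35*δ/11 + 29/31)/(δ + 11/7), whose expansion matches every shown term.
Denominator factor (δ + 11/7): pole of order 1 at -11/7, modulus 11/7.
The radius of convergence is the smallest modulus among the singular points: 11/7.

The radius of convergence is 11/7.


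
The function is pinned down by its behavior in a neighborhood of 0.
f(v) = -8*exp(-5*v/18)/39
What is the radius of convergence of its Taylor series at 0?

The radius of convergence is infinite.

The factor exp(-5*v/18) is entire and contributes no finite singular point.
The polynomial part has no poles.
No finite singular points: the Taylor series at 0 converges everywhere.


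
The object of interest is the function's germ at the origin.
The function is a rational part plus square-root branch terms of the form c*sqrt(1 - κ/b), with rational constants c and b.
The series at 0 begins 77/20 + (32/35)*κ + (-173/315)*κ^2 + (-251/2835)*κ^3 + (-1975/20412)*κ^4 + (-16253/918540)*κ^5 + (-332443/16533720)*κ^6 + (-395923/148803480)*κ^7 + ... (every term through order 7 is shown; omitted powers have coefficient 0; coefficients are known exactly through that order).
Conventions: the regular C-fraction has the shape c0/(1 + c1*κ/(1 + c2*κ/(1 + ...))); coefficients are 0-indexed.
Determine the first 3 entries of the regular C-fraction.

Taylor coefficients (read off): a_0 = 77/20, a_1 = 32/35, a_2 = -173/315.
c0 = a_0 = 77/20. Peel one level at a time: if S = 1 + c*κ/S' with S'(0) = 1, then c is the κ-coefficient of S and S' = c*κ/(S - 1).
S_1 = c0/f = 1 + (-128/539)*κ + (520444/2614689)*κ^2 + ...; c1 = -128/539.
S_2 = c1*κ/(S_1 - 1) = 1 + (130111/155232)*κ + ...; c2 = 130111/155232.

The regular C-fraction coefficients are [77/20, -128/539, 130111/155232].


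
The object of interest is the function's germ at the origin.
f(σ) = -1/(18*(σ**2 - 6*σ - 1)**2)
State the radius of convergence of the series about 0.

Denominator factor (σ**2 - 6*σ - 1)^2: discriminant 40, real irrational roots 3 + sqrt(10) and 3 - sqrt(10); poles of order 2, moduli 3 + sqrt(10) and -3 + sqrt(10).
The radius of convergence is the smallest modulus among the singular points: -3 + sqrt(10).

The radius of convergence is -3 + sqrt(10).


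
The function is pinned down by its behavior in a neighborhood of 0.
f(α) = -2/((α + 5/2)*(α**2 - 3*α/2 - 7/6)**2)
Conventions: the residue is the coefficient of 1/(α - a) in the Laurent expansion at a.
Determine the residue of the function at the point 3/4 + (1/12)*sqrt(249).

The factor α**2 - 3*α/2 - 7/6 splits as (α - a)(α - a') with a = 3/4 + (1/12)*sqrt(249), a' = 3/4 - (1/12)*sqrt(249). At the order-2 pole a set g(α) = (α - a)^2*f(α) = [-2/(α + 5/2)] / (α - a')^2.
Order-2 pole: residue = g'(a); g'(3/4 + (1/12)*sqrt(249)) = 36/2809 + (60372/19351201)*sqrt(249), so the residue is 36/2809 + (60372/19351201)*sqrt(249).

The residue is 36/2809 + (60372/19351201)*sqrt(249).


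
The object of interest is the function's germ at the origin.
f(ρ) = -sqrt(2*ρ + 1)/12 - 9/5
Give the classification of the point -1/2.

The point is an algebraic (square-root) branch point.

The term (-1/12)*sqrt(1 - ρ/(-1/2)) has argument 1 - -1/2/(-1/2) = 0 at -1/2: a square-root (algebraic, two-sheeted) branch point; the remaining terms are analytic or single-valued there.


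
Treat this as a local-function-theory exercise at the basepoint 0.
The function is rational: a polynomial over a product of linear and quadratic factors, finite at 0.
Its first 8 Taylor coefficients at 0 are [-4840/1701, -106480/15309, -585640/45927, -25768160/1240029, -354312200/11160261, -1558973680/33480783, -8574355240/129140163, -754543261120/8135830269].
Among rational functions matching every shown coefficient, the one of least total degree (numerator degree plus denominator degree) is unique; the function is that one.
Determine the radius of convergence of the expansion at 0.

The radius of convergence is 9/11.

No rational of total degree below 2 reproduces all 8 coefficients; solving the [0/2] Pade equations on them gives f(z) = -40/(21*(z - 9/11)**2), whose expansion matches every shown term.
Denominator factor (z - 9/11)^2: pole of order 2 at 9/11, modulus 9/11.
The radius of convergence is the smallest modulus among the singular points: 9/11.


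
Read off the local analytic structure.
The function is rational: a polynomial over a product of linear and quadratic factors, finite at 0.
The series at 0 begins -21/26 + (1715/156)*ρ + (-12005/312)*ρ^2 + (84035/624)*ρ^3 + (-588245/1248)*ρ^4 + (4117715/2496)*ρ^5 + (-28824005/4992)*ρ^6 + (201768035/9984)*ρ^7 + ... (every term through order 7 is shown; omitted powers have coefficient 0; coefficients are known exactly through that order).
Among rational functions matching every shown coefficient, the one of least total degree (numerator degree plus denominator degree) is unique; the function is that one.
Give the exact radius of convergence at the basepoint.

The radius of convergence is 2/7.

No rational of total degree below 2 reproduces all 8 coefficients; solving the [1/1] Pade equations on them gives f(ρ) = (7*ρ/3 - 3/13)/(ρ + 2/7), whose expansion matches every shown term.
Denominator factor (ρ + 2/7): pole of order 1 at -2/7, modulus 2/7.
The radius of convergence is the smallest modulus among the singular points: 2/7.


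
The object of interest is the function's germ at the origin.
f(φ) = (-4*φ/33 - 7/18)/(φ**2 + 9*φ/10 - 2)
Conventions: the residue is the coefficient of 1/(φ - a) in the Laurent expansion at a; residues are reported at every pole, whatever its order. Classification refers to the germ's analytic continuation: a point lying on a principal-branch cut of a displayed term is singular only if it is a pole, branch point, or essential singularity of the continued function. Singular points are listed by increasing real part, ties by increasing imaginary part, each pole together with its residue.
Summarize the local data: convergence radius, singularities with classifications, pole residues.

Denominator factor (φ**2 + 9*φ/10 - 2): discriminant 881/100, real irrational roots -9/20 + (1/20)*sqrt(881) and -9/20 - (1/20)*sqrt(881); poles of order 1, moduli -9/20 + (1/20)*sqrt(881) and 9/20 + (1/20)*sqrt(881).
The radius of convergence is the smallest modulus among the singular points: -9/20 + (1/20)*sqrt(881).
The factor φ**2 + 9*φ/10 - 2 splits as (φ - a)(φ - a') with a = -9/20 - (1/20)*sqrt(881), a' = -9/20 + (1/20)*sqrt(881). At the order-1 pole a set g(φ) = (φ - a)*f(φ) = [-4*φ/33 - 7/18] / (φ - a').
Simple pole: residue = g(a) at a = -9/20 - (1/20)*sqrt(881), which is -2/33 + (331/87219)*sqrt(881).
The factor φ**2 + 9*φ/10 - 2 splits as (φ - a)(φ - a') with a = -9/20 + (1/20)*sqrt(881), a' = -9/20 - (1/20)*sqrt(881). At the order-1 pole a set g(φ) = (φ - a)*f(φ) = [-4*φ/33 - 7/18] / (φ - a').
Simple pole: residue = g(a) at a = -9/20 + (1/20)*sqrt(881), which is -2/33 - (331/87219)*sqrt(881).
List the singular points by increasing real part (a conjugate pair: the negative imaginary part first).

Radius of convergence at 0: -9/20 + (1/20)*sqrt(881).
At -9/20 - (1/20)*sqrt(881): a pole of order 1; residue -2/33 + (331/87219)*sqrt(881).
At -9/20 + (1/20)*sqrt(881): a pole of order 1; residue -2/33 - (331/87219)*sqrt(881).


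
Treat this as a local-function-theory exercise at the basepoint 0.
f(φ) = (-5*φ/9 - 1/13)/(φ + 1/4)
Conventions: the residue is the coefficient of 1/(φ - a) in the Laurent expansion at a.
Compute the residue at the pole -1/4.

The residue is 29/468.

At the order-1 pole -1/4 set g(φ) = (φ - (-1/4))*f(φ) = -5*φ/9 - 1/13.
Simple pole: residue = g(a) at a = -1/4, which is 29/468.


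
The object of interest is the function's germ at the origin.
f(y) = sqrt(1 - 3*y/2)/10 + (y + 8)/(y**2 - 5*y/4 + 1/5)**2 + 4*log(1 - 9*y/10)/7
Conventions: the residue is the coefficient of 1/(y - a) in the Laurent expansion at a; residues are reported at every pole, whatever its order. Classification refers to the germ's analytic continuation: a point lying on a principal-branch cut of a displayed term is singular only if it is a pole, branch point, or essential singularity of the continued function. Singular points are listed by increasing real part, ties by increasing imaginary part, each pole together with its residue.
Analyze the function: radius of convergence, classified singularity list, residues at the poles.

Denominator factor (y**2 - 5*y/4 + 1/5)^2: discriminant 61/80, real irrational roots 5/8 + (1/40)*sqrt(305) and 5/8 - (1/40)*sqrt(305); poles of order 2, moduli 5/8 + (1/40)*sqrt(305) and 5/8 - (1/40)*sqrt(305).
Branch term (1/10)*sqrt(1 - y/(2/3)): its argument vanishes at y = 2/3, a square-root branch point, modulus 2/3.
Branch term (4/7)*log(1 - y/(10/9)): its argument vanishes at y = 10/9, a logarithmic branch point, modulus 10/9.
The radius of convergence is the smallest modulus among the singular points: 5/8 - (1/40)*sqrt(305).
The branch terms are analytic at 5/8 - (1/40)*sqrt(305) and contribute nothing to the residue; only the rational part matters.
The factor y**2 - 5*y/4 + 1/5 splits as (y - a)(y - a') with a = 5/8 - (1/40)*sqrt(305), a' = 5/8 + (1/40)*sqrt(305). At the order-2 pole a set g(y) = (y - a)^2*(rational part) = [y + 8] / (y - a')^2.
Order-2 pole: residue = g'(a); g'(5/8 - (1/40)*sqrt(305)) = (5520/3721)*sqrt(305), so the residue is (5520/3721)*sqrt(305).
The branch terms are analytic at 5/8 + (1/40)*sqrt(305) and contribute nothing to the residue; only the rational part matters.
The factor y**2 - 5*y/4 + 1/5 splits as (y - a)(y - a') with a = 5/8 + (1/40)*sqrt(305), a' = 5/8 - (1/40)*sqrt(305). At the order-2 pole a set g(y) = (y - a)^2*(rational part) = [y + 8] / (y - a')^2.
Order-2 pole: residue = g'(a); g'(5/8 + (1/40)*sqrt(305)) = -(5520/3721)*sqrt(305), so the residue is -(5520/3721)*sqrt(305).
List the singular points by increasing real part (a conjugate pair: the negative imaginary part first).

Radius of convergence at 0: 5/8 - (1/40)*sqrt(305).
At 5/8 - (1/40)*sqrt(305): a pole of order 2; residue (5520/3721)*sqrt(305).
At 2/3: an algebraic (square-root) branch point.
At 5/8 + (1/40)*sqrt(305): a pole of order 2; residue -(5520/3721)*sqrt(305).
At 10/9: a logarithmic branch point.


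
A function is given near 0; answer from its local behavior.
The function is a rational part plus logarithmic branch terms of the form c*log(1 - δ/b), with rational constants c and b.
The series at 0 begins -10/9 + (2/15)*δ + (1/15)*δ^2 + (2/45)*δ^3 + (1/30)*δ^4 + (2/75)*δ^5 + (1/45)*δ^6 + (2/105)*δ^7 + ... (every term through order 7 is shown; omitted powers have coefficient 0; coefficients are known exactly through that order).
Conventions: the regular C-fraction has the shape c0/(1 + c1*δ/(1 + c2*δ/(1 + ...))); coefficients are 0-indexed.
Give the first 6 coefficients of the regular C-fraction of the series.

Taylor coefficients (read off): a_0 = -10/9, a_1 = 2/15, a_2 = 1/15, a_3 = 2/45, a_4 = 1/30, a_5 = 2/75.
c0 = a_0 = -10/9. Peel one level at a time: if S = 1 + c*δ/S' with S'(0) = 1, then c is the δ-coefficient of S and S' = c*δ/(S - 1).
S_1 = c0/f = 1 + (3/25)*δ + (93/1250)*δ^2 + ...; c1 = 3/25.
S_2 = c1*δ/(S_1 - 1) = 1 + (-31/50)*δ + (-1/12)*δ^2 + ...; c2 = -31/50.
S_3 = c2*δ/(S_2 - 1) = 1 + (-25/186)*δ + (-425/8649)*δ^2 + ...; c3 = -25/186.
S_4 = c3*δ/(S_3 - 1) = 1 + (-34/93)*δ + (-1/15)*δ^2 + ...; c4 = -34/93.
S_5 = c4*δ/(S_4 - 1) = 1 + (-31/170)*δ + ...; c5 = -31/170.

The regular C-fraction coefficients are [-10/9, 3/25, -31/50, -25/186, -34/93, -31/170].


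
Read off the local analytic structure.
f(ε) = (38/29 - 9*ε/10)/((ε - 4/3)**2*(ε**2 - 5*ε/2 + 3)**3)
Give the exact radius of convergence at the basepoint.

Denominator factor (ε**2 - 5*ε/2 + 3)^3: discriminant -23/4, complex-conjugate roots (5/4) + ((1/4)*sqrt(23))*i and (5/4) - ((1/4)*sqrt(23))*i; poles of order 3, moduli sqrt(3) and sqrt(3).
Denominator factor (ε - 4/3)^2: pole of order 2 at 4/3, modulus 4/3.
The radius of convergence is the smallest modulus among the singular points: 4/3.

The radius of convergence is 4/3.


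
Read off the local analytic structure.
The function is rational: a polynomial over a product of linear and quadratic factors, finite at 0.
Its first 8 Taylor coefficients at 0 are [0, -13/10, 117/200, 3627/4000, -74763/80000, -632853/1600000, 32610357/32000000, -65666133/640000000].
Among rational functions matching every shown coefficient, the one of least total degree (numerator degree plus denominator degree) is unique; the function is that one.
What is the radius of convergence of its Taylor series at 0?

No rational of total degree below 3 reproduces all 8 coefficients; solving the [1/2] Pade equations on them gives f(n) = -13*n/(9*(n**2 + n/2 + 10/9)), whose expansion matches every shown term.
Denominator factor (n**2 + n/2 + 10/9): discriminant -151/36, complex-conjugate roots (-1/4) + ((1/12)*sqrt(151))*i and (-1/4) - ((1/12)*sqrt(151))*i; poles of order 1, moduli (1/3)*sqrt(10) and (1/3)*sqrt(10).
The radius of convergence is the smallest modulus among the singular points: (1/3)*sqrt(10).

The radius of convergence is (1/3)*sqrt(10).


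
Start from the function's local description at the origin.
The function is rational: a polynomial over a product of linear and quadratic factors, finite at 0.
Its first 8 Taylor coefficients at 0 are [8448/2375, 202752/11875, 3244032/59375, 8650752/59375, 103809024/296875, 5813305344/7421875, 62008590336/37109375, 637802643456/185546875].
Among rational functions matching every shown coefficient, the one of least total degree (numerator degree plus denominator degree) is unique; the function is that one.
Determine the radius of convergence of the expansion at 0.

No rational of total degree below 3 reproduces all 8 coefficients; solving the [0/3] Pade equations on them gives f(y) = -33/(38*(y - 5/8)**3), whose expansion matches every shown term.
Denominator factor (y - 5/8)^3: pole of order 3 at 5/8, modulus 5/8.
The radius of convergence is the smallest modulus among the singular points: 5/8.

The radius of convergence is 5/8.


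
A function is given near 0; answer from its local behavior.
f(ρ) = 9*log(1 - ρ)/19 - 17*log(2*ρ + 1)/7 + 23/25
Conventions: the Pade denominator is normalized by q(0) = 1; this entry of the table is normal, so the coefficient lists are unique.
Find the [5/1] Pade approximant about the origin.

Taylor coefficients needed (expand at 0): a_0 = 23/25, a_1 = -709/133, a_2 = 1229/266, a_3 = -2647/399, a_4 = 5105/532, a_5 = -10399/665, a_6 = 20609/798.
Write the denominator as Q(ρ) = 1 + q1*ρ. Requiring Q*f - P = O(ρ^7) with deg P <= 5 kills the coefficients of ρ^6..ρ^6 in Q*f:
  ρ^6: a_6 + q1*a_5 = 0, i.e. 20609/798 + (-10399/665)*q1 = 0.
Solving this linear system: q1 = 103045/62394.
The numerator is Q*f truncated at degree 5: P0 = a_0 = 23/25; P1 = a_1 + q1*a_0 = -158143799/41492010; P2 = a_2 + q1*a_1 = -17358896/4149201; P3 = a_3 + q1*a_2 = 16537693/16596804; P4 = a_4 + q1*a_3 = -67738175/49790412; P5 = a_5 + q1*a_4 = 34882801/165968040.

The Pade approximant has numerator coefficients [23/25, -158143799/41492010, -17358896/4149201, 16537693/16596804, -67738175/49790412, 34882801/165968040]; denominator coefficients [1, 103045/62394].


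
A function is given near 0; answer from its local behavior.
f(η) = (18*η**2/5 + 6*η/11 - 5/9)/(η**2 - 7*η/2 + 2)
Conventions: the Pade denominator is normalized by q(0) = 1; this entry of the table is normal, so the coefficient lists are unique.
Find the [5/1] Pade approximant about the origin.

The Pade approximant has numerator coefficients [-5/18, 103622374/594521433, 167841989/90079005, 1966149014/2972607165, 671367956/2972607165, 191819416/2972607165]; denominator coefficients [1, -33524893/24021068].

Taylor coefficients needed (expand at 0): a_0 = -5/18, a_1 = -169/792, a_2 = 24797/15840, a_3 = 60113/21120, a_4 = 96727/23040, a_5 = 6005267/1013760, a_6 = 33524893/4055040.
Write the denominator as Q(η) = 1 + q1*η. Requiring Q*f - P = O(η^7) with deg P <= 5 kills the coefficients of η^6..η^6 in Q*f:
  η^6: a_6 + q1*a_5 = 0, i.e. 33524893/4055040 + (6005267/1013760)*q1 = 0.
Solving this linear system: q1 = -33524893/24021068.
The numerator is Q*f truncated at degree 5: P0 = a_0 = -5/18; P1 = a_1 + q1*a_0 = 103622374/594521433; P2 = a_2 + q1*a_1 = 167841989/90079005; P3 = a_3 + q1*a_2 = 1966149014/2972607165; P4 = a_4 + q1*a_3 = 671367956/2972607165; P5 = a_5 + q1*a_4 = 191819416/2972607165.
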